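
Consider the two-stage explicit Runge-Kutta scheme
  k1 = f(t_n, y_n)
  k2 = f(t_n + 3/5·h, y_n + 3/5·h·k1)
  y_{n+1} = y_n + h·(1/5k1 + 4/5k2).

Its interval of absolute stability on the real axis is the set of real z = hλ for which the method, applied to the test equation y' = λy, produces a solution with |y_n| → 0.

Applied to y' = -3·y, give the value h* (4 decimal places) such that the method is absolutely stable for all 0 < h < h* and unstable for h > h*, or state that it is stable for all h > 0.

(-2.0833,0); λ=-3 ⇒ h* = (25/12)/3 = 0.6944.

Set f=λy, z=hλ:
  k1=λy_n ⇒ h·k1=z·y_n;  k2=λ(1+3/5z)y_n ⇒ h·k2=z(1+3/5z)y_n
  y_{n+1}/y_n = 1 + 1/5z + 4/5z(1+3/5z) = 1 + z + 12/25z²
  R(z) = 1 + z + 12/25z².

Solve |R(x)|<1 on ℝ⁻.
x=-0.9: |R|=0.4888
R=1: x+12/25x²=0 ⇒ x=−25/12=-2.0833; min R=1−1/(4·12/25)=0.4792>−1
Confirm numerically:
  x=-1.917: |R|=0.84695 <1
  x=-1.739: |R|=0.71258 <1
  x=-1.628: |R|=0.64418 <1
  x=-0.860: |R|=0.49501 <1
  x=-2.244: |R|=1.17306 >1
  x=-2.203: |R|=1.12654 >1
  x=-2.111: |R|=1.02803 >1
Interval (-2.0833, 0).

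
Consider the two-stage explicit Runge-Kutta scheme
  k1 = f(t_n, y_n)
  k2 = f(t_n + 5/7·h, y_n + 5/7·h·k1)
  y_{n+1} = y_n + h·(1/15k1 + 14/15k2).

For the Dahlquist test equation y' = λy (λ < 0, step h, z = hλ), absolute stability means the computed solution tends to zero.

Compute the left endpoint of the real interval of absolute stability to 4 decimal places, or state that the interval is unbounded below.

Set f=λy, z=hλ:
  k1=λy_n ⇒ h·k1=z·y_n;  k2=λ(1+5/7z)y_n ⇒ h·k2=z(1+5/7z)y_n
  y_{n+1}/y_n = 1 + 1/15z + 14/15z(1+5/7z) = 1 + z + 2/3z²
  R(z) = 1 + z + 2/3z².

Boundary: |R(x)|=1, x<0.
x=-1.15: |R|=0.7317
R=1: x+2/3x²=0 ⇒ x=−3/2=-1.5000; min R=1−1/(4·2/3)=0.6250>−1
Confirm numerically:
  x=-1.404: |R|=0.91014 <1
  x=-0.844: |R|=0.63089 <1
  x=-0.633: |R|=0.63413 <1
  x=-1.719: |R|=1.25097 >1
  x=-1.644: |R|=1.15782 >1
Stable set (-1.5000, 0).

z* = -1.5000.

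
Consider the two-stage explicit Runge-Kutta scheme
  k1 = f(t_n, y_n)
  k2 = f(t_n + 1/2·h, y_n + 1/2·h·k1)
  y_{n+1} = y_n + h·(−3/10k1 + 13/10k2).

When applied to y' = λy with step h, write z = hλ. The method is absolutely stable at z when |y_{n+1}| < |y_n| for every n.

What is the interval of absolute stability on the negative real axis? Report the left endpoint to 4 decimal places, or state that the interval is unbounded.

Set f=λy, z=hλ:
  k1=λy_n ⇒ h·k1=z·y_n;  k2=λ(1+1/2z)y_n ⇒ h·k2=z(1+1/2z)y_n
  y_{n+1}/y_n = 1 − 3/10z + 13/10z(1+1/2z) = 1 + z + 13/20z²
  ⇒ R(z) = 1 + z + 13/20z².

Need |R(x)|<1, x<0.
x=-0.45: |R|=0.6816
R=1: x+13/20x²=0 ⇒ x=−20/13=-1.5385; min R=1−1/(4·13/20)=0.6154>−1
Confirm numerically:
  x=-1.516: |R|=0.97787 <1
  x=-1.298: |R|=0.79712 <1
  x=-1.116: |R|=0.69355 <1
  x=-2.041: |R|=1.66669 >1
  x=-1.630: |R|=1.09698 >1
So |R|<1 on (-1.5385, 0).

z∈(-1.5385,0).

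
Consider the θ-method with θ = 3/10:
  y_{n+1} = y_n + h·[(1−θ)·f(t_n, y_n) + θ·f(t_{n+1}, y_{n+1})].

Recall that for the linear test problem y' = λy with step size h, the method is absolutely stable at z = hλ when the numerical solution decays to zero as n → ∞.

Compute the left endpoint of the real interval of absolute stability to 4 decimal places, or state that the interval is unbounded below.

Set f=λy, z=hλ:
  y_{n+1} = y_n + z·[7/10·y_n + 3/10·y_{n+1}] ⇒ (1 − 3/10z)y_{n+1} = (1 + 7/10z)y_n
  so R(z) = (1 + 7/10z)/(1 − 3/10z).

Need |R(x)|<1, x<0.
x=-1.69: |R|=0.1214
R=−1: 1+7/10x = −1+3/10x ⇒ -2/5x=2 ⇒ x=2/(-2/5)=-5.0000
Confirm numerically:
  x=-4.356: |R|=0.88833 <1
  x=-3.451: |R|=0.69557 <1
  x=-2.984: |R|=0.57450 <1
  x=-2.429: |R|=0.40510 <1
  x=-5.264: |R|=1.04094 >1
  x=-5.253: |R|=1.03929 >1
Interval (-5.0000, 0).

z* = -5.0000.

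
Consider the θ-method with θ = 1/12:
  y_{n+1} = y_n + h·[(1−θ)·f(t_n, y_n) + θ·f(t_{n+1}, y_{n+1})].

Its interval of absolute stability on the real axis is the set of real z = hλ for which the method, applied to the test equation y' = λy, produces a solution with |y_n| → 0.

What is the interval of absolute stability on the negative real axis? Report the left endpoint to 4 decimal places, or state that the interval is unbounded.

On y'=λy, z=hλ:
  y_{n+1} = y_n + z·[11/12·y_n + 1/12·y_{n+1}] ⇒ (1 − 1/12z)y_{n+1} = (1 + 11/12z)y_n
  R(z) = (1 + 11/12z)/(1 − 1/12z).

Boundary: |R(x)|=1, x<0.
x=-1.38: |R|=0.2377
R=−1: 1+11/12x = −1+1/12x ⇒ -5/6x=2 ⇒ x=2/(-5/6)=-2.4000
Confirm numerically:
  x=-2.367: |R|=0.97703 <1
  x=-2.283: |R|=0.91808 <1
  x=-1.757: |R|=0.53260 <1
  x=-1.118: |R|=0.02272 <1
  x=-2.827: |R|=1.28799 >1
  x=-2.462: |R|=1.04287 >1
Interval (-2.4000, 0).

(-2.4000, 0).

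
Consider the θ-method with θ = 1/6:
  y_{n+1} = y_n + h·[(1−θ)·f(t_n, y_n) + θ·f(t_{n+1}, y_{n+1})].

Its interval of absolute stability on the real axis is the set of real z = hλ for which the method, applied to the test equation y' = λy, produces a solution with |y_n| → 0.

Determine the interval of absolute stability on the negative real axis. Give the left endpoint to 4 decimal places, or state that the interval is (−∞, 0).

On y'=λy, z=hλ:
  y_{n+1} = y_n + z·[5/6·y_n + 1/6·y_{n+1}] ⇒ (1 − 1/6z)y_{n+1} = (1 + 5/6z)y_n
  so R(z) = (1 + 5/6z)/(1 − 1/6z).

Boundary: |R(x)|=1, x<0.
x=-0.42: |R|=0.6075
R=−1: 1+5/6x = −1+1/6x ⇒ -2/3x=2 ⇒ x=2/(-2/3)=-3.0000
Confirm numerically:
  x=-2.268: |R|=0.64586 <1
  x=-2.117: |R|=0.56486 <1
  x=-1.591: |R|=0.25754 <1
  x=-3.527: |R|=1.22127 >1
  x=-3.310: |R|=1.13319 >1
  x=-3.237: |R|=1.10263 >1
So |R|<1 on (-3.0000, 0).

(-3.0000, 0).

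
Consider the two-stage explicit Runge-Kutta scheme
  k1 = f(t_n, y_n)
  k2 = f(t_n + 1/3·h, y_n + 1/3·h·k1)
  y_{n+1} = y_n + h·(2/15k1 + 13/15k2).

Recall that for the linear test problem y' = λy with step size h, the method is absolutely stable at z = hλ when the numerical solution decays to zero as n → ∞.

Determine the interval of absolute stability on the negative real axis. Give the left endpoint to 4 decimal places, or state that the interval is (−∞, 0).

Set f=λy, z=hλ:
  k1=λy_n ⇒ h·k1=z·y_n;  k2=λ(1+1/3z)y_n ⇒ h·k2=z(1+1/3z)y_n
  y_{n+1}/y_n = 1 + 2/15z + 13/15z(1+1/3z) = 1 + z + 13/45z²
  R(z) = 1 + z + 13/45z².

Find x<0 with |R(x)|<1.
x=-1.58: |R|=0.1412
R=1: x+13/45x²=0 ⇒ x=−45/13=-3.4615; min R=1−1/(4·13/45)=0.1346>−1
Confirm numerically:
  x=-2.761: |R|=0.44123 <1
  x=-2.280: |R|=0.22176 <1
  x=-3.849: |R|=1.43083 >1
  x=-3.560: |R|=1.10126 >1
  x=-3.513: |R|=1.05223 >1
So |R|<1 on (-3.4615, 0).

z∈(-3.4615,0).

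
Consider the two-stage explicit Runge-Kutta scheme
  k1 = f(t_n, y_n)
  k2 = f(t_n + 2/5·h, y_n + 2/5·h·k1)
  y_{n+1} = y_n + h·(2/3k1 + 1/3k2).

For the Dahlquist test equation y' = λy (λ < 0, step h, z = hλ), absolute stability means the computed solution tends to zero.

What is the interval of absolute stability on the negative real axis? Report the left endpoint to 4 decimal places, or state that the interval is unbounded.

On y'=λy, z=hλ:
  k1=λy_n ⇒ h·k1=z·y_n;  k2=λ(1+2/5z)y_n ⇒ h·k2=z(1+2/5z)y_n
  y_{n+1}/y_n = 1 + 2/3z + 1/3z(1+2/5z) = 1 + z + 2/15z²
  so R(z) = 1 + z + 2/15z².

Need |R(x)|<1, x<0.
x=-1.26: |R|=0.0483
R=1: x+2/15x²=0 ⇒ x=−15/2=-7.5000; min R=1−1/(4·2/15)=-0.8750>−1
Confirm numerically:
  x=-7.030: |R|=0.55945 <1
  x=-6.110: |R|=0.13239 <1
  x=-5.275: |R|=0.56492 <1
  x=-4.989: |R|=0.67032 <1
  x=-7.914: |R|=1.43685 >1
  x=-7.577: |R|=1.07779 >1
Interval (-7.5000, 0).

z∈(-7.5000,0).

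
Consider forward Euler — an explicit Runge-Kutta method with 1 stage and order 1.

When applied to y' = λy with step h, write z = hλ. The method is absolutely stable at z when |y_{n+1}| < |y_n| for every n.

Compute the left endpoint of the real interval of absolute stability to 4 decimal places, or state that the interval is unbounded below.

Test eqn y'=λy, z=hλ:
  order 1, 1-stage ⇒ R(z)=1+z
  (e.g. R(-1.32)=-0.32000, |R|=0.32000)

Boundary: |R(x)|=1, x<0.
x=-1.32: |R|=0.3200
|R(-1.84)|=0.8400 |R(-1.42)|=0.4200 |R(-0.78)|=0.2200
Bisect:
  x_lo=-2.5529 |R|=1.5529  x_hi=-0.3177 |R|=0.6823
  mid=-1.43530 |R|=0.43530 →hi
  mid=-1.99409 |R|=0.99409 →hi
  mid=-2.27349 |R|=1.27349 →lo
  mid=-2.13379 |R|=1.13379 →lo
  mid=-2.06394 |R|=1.06394 →lo
  mid=-2.02902 |R|=1.02902 →lo
  mid=-2.01155 |R|=1.01155 →lo
  ...
  [-2.00010,-1.99996] ⇒ x*=-2.0000
Stable set (-2.0000, 0).

left endpoint -2.0000.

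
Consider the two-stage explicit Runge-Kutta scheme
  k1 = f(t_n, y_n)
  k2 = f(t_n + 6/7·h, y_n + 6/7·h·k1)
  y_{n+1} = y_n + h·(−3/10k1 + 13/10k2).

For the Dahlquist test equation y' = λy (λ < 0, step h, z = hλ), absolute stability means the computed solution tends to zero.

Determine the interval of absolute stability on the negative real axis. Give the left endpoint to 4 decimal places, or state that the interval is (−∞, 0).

z∈(-0.8974,0).

Set f=λy, z=hλ:
  k1=λy_n ⇒ h·k1=z·y_n;  k2=λ(1+6/7z)y_n ⇒ h·k2=z(1+6/7z)y_n
  y_{n+1}/y_n = 1 − 3/10z + 13/10z(1+6/7z) = 1 + z + 39/35z²
  Hence R(z) = 1 + z + 39/35z².

Boundary: |R(x)|=1, x<0.
x=-0.34: |R|=0.7888
R=1: x+39/35x²=0 ⇒ x=−35/39=-0.8974; min R=1−1/(4·39/35)=0.7756>−1
Confirm numerically:
  x=-0.874: |R|=0.97718 <1
  x=-0.844: |R|=0.94975 <1
  x=-0.737: |R|=0.86825 <1
  x=-1.033: |R|=1.15604 >1
  x=-1.003: |R|=1.11798 >1
  x=-0.926: |R|=1.02947 >1
So |R|<1 on (-0.8974, 0).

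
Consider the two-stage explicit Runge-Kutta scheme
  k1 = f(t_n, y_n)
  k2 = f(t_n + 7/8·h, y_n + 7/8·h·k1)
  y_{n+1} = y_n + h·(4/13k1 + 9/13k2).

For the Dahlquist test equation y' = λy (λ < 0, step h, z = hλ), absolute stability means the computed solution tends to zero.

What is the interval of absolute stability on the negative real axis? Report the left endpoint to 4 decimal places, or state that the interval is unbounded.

z∈(-1.6508,0).

Test eqn y'=λy, z=hλ:
  k1=λy_n ⇒ h·k1=z·y_n;  k2=λ(1+7/8z)y_n ⇒ h·k2=z(1+7/8z)y_n
  y_{n+1}/y_n = 1 + 4/13z + 9/13z(1+7/8z) = 1 + z + 63/104z²
  so R(z) = 1 + z + 63/104z².

Need |R(x)|<1, x<0.
x=-0.38: |R|=0.7075
R=1: x+63/104x²=0 ⇒ x=−104/63=-1.6508; min R=1−1/(4·63/104)=0.5873>−1
Confirm numerically:
  x=-1.418: |R|=0.80003 <1
  x=-1.133: |R|=0.64462 <1
  x=-1.068: |R|=0.62295 <1
  x=-0.914: |R|=0.59206 <1
  x=-2.030: |R|=1.46631 >1
  x=-1.750: |R|=1.10517 >1
Stable set (-1.6508, 0).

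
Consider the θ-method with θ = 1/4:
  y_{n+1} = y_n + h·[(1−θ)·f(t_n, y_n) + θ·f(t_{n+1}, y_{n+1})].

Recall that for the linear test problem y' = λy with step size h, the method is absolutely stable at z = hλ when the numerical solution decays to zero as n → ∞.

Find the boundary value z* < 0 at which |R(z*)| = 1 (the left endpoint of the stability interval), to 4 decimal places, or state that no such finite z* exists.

z* = -4.0000.

Set f=λy, z=hλ:
  y_{n+1} = y_n + z·[3/4·y_n + 1/4·y_{n+1}] ⇒ (1 − 1/4z)y_{n+1} = (1 + 3/4z)y_n
  ⇒ R(z) = (1 + 3/4z)/(1 − 1/4z).

Boundary: |R(x)|=1, x<0.
x=-1.2: |R|=0.0769
R=−1: 1+3/4x = −1+1/4x ⇒ -1/2x=2 ⇒ x=2/(-1/2)=-4.0000
Confirm numerically:
  x=-3.674: |R|=0.91504 <1
  x=-3.552: |R|=0.88136 <1
  x=-3.513: |R|=0.87036 <1
  x=-3.138: |R|=0.75848 <1
  x=-4.588: |R|=1.13694 >1
  x=-4.022: |R|=1.00548 >1
So |R|<1 on (-4.0000, 0).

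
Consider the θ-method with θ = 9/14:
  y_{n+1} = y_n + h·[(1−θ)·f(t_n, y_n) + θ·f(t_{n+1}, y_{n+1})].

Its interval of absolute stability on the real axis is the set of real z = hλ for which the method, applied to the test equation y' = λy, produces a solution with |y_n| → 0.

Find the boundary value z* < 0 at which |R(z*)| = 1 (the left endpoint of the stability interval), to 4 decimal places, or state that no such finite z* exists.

unbounded; (−∞, 0).

On y'=λy, z=hλ:
  y_{n+1} = y_n + z·[5/14·y_n + 9/14·y_{n+1}] ⇒ (1 − 9/14z)y_{n+1} = (1 + 5/14z)y_n
  so R(z) = (1 + 5/14z)/(1 − 9/14z).

Solve |R(x)|<1 on ℝ⁻.
x=-1.21: |R|=0.3194
x=-2: |R|=0.1250
x=-10: |R|=0.3462
x=-100: |R|=0.5317
θ=9/14≥1/2 ⇒ |1+5/14x|<|1−9/14x| ∀x<0 ⇒ stable on all of ℝ⁻.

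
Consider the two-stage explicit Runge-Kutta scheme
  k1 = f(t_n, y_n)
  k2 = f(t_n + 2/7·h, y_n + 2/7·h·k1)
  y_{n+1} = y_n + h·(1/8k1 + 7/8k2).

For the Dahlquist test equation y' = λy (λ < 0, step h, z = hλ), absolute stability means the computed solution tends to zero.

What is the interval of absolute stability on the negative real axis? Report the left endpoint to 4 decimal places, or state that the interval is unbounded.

With y'=λy (z=hλ):
  k1=λy_n ⇒ h·k1=z·y_n;  k2=λ(1+2/7z)y_n ⇒ h·k2=z(1+2/7z)y_n
  y_{n+1}/y_n = 1 + 1/8z + 7/8z(1+2/7z) = 1 + z + 1/4z²
  ⇒ R(z) = 1 + z + 1/4z².

Find x<0 with |R(x)|<1.
x=-1.54: |R|=0.0529
R=1: x+1/4x²=0 ⇒ x=−4=-4.0000; min R=1−1/(4·1/4)=0.0000>−1
Confirm numerically:
  x=-3.807: |R|=0.81631 <1
  x=-3.317: |R|=0.43362 <1
  x=-3.143: |R|=0.32661 <1
  x=-2.823: |R|=0.16933 <1
  x=-4.599: |R|=1.68870 >1
  x=-4.282: |R|=1.30188 >1
  x=-4.179: |R|=1.18701 >1
Interval (-4.0000, 0).

(-4.0000, 0).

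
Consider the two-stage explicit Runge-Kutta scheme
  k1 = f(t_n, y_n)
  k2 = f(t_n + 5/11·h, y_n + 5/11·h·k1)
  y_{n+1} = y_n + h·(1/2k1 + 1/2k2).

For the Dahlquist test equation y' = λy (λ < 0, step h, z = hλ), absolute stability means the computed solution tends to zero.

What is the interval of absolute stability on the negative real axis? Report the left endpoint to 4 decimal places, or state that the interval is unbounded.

Set f=λy, z=hλ:
  k1=λy_n ⇒ h·k1=z·y_n;  k2=λ(1+5/11z)y_n ⇒ h·k2=z(1+5/11z)y_n
  y_{n+1}/y_n = 1 + 1/2z + 1/2z(1+5/11z) = 1 + z + 5/22z²
  Hence R(z) = 1 + z + 5/22z².

Need |R(x)|<1, x<0.
x=-1.39: |R|=0.0491
R=1: x+5/22x²=0 ⇒ x=−22/5=-4.4000; min R=1−1/(4·5/22)=-0.1000>−1
Confirm numerically:
  x=-3.432: |R|=0.24496 <1
  x=-3.099: |R|=0.08368 <1
  x=-1.971: |R|=0.08808 <1
  x=-4.964: |R|=1.63629 >1
  x=-4.723: |R|=1.34671 >1
  x=-4.502: |R|=1.10436 >1
Interval (-4.4000, 0).

(-4.4000, 0).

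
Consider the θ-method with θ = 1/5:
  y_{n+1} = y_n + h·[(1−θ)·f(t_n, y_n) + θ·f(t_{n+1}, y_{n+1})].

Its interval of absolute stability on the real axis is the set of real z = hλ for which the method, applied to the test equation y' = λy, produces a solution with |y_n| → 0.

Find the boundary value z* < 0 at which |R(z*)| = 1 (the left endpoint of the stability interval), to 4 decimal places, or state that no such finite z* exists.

On y'=λy, z=hλ:
  y_{n+1} = y_n + z·[4/5·y_n + 1/5·y_{n+1}] ⇒ (1 − 1/5z)y_{n+1} = (1 + 4/5z)y_n
  so R(z) = (1 + 4/5z)/(1 − 1/5z).

Solve |R(x)|<1 on ℝ⁻.
x=-0.53: |R|=0.5208
R=−1: 1+4/5x = −1+1/5x ⇒ -3/5x=2 ⇒ x=2/(-3/5)=-3.3333
Confirm numerically:
  x=-2.673: |R|=0.74182 <1
  x=-2.162: |R|=0.50935 <1
  x=-1.577: |R|=0.19887 <1
  x=-3.793: |R|=1.15683 >1
  x=-3.660: |R|=1.11316 >1
So |R|<1 on (-3.3333, 0).

left endpoint -3.3333.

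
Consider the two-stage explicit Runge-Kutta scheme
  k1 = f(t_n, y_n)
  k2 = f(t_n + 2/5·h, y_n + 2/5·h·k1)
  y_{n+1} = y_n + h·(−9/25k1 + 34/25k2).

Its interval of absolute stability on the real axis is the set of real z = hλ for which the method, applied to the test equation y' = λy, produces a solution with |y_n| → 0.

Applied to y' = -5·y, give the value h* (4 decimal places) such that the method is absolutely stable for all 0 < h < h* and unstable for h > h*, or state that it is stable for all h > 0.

Test eqn y'=λy, z=hλ:
  k1=λy_n ⇒ h·k1=z·y_n;  k2=λ(1+2/5z)y_n ⇒ h·k2=z(1+2/5z)y_n
  y_{n+1}/y_n = 1 − 9/25z + 34/25z(1+2/5z) = 1 + z + 68/125z²
  so R(z) = 1 + z + 68/125z².

Find x<0 with |R(x)|<1.
x=-0.74: |R|=0.5579
R=1: x+68/125x²=0 ⇒ x=−125/68=-1.8382; min R=1−1/(4·68/125)=0.5404>−1
Confirm numerically:
  x=-1.289: |R|=0.61487 <1
  x=-1.106: |R|=0.55944 <1
  x=-1.061: |R|=0.55139 <1
  x=-0.875: |R|=0.54150 <1
  x=-2.304: |R|=1.58378 >1
  x=-2.247: |R|=1.49966 >1
So |R|<1 on (-1.8382, 0).

(-1.8382,0); λ=-5 ⇒ h* = (125/68)/5 = 0.3676.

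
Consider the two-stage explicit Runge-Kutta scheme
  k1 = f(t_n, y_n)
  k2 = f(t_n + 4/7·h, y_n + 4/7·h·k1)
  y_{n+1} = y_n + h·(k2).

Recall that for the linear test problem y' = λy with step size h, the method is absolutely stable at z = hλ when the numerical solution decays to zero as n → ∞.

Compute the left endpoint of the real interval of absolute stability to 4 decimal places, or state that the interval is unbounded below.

left endpoint -1.7500.

With y'=λy (z=hλ):
  k1=λy_n ⇒ h·k1=z·y_n;  k2=λ(1+4/7z)y_n ⇒ h·k2=z(1+4/7z)y_n
  y_{n+1}/y_n = 1 + z(1+4/7z) = 1 + z + 4/7z²
  ⇒ R(z) = 1 + z + 4/7z².

Solve |R(x)|<1 on ℝ⁻.
x=-1.67: |R|=0.9237
R=1: x+4/7x²=0 ⇒ x=−7/4=-1.7500; min R=1−1/(4·4/7)=0.5625>−1
Confirm numerically:
  x=-1.547: |R|=0.82055 <1
  x=-0.974: |R|=0.56810 <1
  x=-0.725: |R|=0.57536 <1
  x=-2.283: |R|=1.69534 >1
  x=-2.119: |R|=1.44681 >1
  x=-1.906: |R|=1.16991 >1
Stable set (-1.7500, 0).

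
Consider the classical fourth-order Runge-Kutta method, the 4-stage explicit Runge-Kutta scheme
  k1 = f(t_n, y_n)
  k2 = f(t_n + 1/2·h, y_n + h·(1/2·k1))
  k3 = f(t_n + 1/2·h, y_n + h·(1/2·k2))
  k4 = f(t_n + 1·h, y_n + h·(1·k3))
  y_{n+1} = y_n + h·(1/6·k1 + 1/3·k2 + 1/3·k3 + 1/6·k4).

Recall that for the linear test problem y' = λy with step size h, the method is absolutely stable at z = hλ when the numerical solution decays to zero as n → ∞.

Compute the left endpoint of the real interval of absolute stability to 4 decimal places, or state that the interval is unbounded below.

left endpoint -2.7853.

With y'=λy (z=hλ):
  order 4, 4-stage ⇒ R(z)=1+z+z^2/2+z^3/6+z^4/24
  (e.g. R(-1.4)=0.28273, |R|=0.28273)

Boundary: |R(x)|=1, x<0.
x=-1.4: |R|=0.2827
|R(-2.76)|=0.9625 |R(-2.09)|=0.3675 |R(-1.47)|=0.2756
Bisect:
  x_lo=-3.2130 |R|=1.8610  x_hi=-0.1742 |R|=0.8402
  mid=-1.69358 |R|=0.27371 →hi
  mid=-2.45328 |R|=0.60444 →hi
  mid=-2.83314 |R|=1.07457 →lo
  mid=-2.64321 |R|=0.80608 →hi
  mid=-2.73818 |R|=0.93125 →hi
  mid=-2.78566 |R|=1.00055 →lo
  mid=-2.76192 |R|=0.96532 →hi
  ...
  [-2.78547,-2.78529] ⇒ x*=-2.7853
Stable set (-2.7853, 0).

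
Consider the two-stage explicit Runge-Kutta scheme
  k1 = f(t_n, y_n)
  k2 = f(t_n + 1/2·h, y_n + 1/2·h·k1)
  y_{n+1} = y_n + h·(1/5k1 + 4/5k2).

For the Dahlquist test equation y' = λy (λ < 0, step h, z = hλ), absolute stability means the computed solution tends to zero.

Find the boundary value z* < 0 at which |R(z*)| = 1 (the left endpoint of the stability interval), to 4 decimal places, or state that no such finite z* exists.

Set f=λy, z=hλ:
  k1=λy_n ⇒ h·k1=z·y_n;  k2=λ(1+1/2z)y_n ⇒ h·k2=z(1+1/2z)y_n
  y_{n+1}/y_n = 1 + 1/5z + 4/5z(1+1/2z) = 1 + z + 2/5z²
  R(z) = 1 + z + 2/5z².

Solve |R(x)|<1 on ℝ⁻.
x=-1.76: |R|=0.4790
R=1: x+2/5x²=0 ⇒ x=−5/2=-2.5000; min R=1−1/(4·2/5)=0.3750>−1
Confirm numerically:
  x=-1.966: |R|=0.58006 <1
  x=-1.597: |R|=0.42316 <1
  x=-1.517: |R|=0.40352 <1
  x=-3.013: |R|=1.61827 >1
  x=-2.824: |R|=1.36599 >1
Interval (-2.5000, 0).

z* = -2.5000.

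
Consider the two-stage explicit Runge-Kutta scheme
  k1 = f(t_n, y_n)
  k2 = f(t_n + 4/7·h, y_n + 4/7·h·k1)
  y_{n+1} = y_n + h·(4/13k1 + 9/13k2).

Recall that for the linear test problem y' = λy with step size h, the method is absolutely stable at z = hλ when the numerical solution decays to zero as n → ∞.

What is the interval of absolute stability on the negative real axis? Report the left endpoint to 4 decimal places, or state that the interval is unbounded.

z∈(-2.5278,0).

On y'=λy, z=hλ:
  k1=λy_n ⇒ h·k1=z·y_n;  k2=λ(1+4/7z)y_n ⇒ h·k2=z(1+4/7z)y_n
  y_{n+1}/y_n = 1 + 4/13z + 9/13z(1+4/7z) = 1 + z + 36/91z²
  so R(z) = 1 + z + 36/91z².

Solve |R(x)|<1 on ℝ⁻.
x=-1.14: |R|=0.3741
R=1: x+36/91x²=0 ⇒ x=−91/36=-2.5278; min R=1−1/(4·36/91)=0.3681>−1
Confirm numerically:
  x=-2.392: |R|=0.87152 <1
  x=-2.004: |R|=0.58475 <1
  x=-1.828: |R|=0.49395 <1
  x=-1.819: |R|=0.48996 <1
  x=-3.125: |R|=1.73832 >1
  x=-2.793: |R|=1.29305 >1
  x=-2.706: |R|=1.19079 >1
So |R|<1 on (-2.5278, 0).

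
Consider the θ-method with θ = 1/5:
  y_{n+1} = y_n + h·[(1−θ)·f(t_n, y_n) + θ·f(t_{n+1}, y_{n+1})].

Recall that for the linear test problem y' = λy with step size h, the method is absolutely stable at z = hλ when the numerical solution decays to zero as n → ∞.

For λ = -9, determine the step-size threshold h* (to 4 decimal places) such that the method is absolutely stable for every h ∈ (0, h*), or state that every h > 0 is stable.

(-3.3333,0); λ=-9 ⇒ h* = (10/3)/9 = 0.3704.

Set f=λy, z=hλ:
  y_{n+1} = y_n + z·[4/5·y_n + 1/5·y_{n+1}] ⇒ (1 − 1/5z)y_{n+1} = (1 + 4/5z)y_n
  ⇒ R(z) = (1 + 4/5z)/(1 − 1/5z).

Boundary: |R(x)|=1, x<0.
x=-1.18: |R|=0.0453
R=−1: 1+4/5x = −1+1/5x ⇒ -3/5x=2 ⇒ x=2/(-3/5)=-3.3333
Confirm numerically:
  x=-3.127: |R|=0.92383 <1
  x=-2.440: |R|=0.63978 <1
  x=-1.728: |R|=0.28419 <1
  x=-1.352: |R|=0.06423 <1
  x=-3.731: |R|=1.13664 >1
  x=-3.529: |R|=1.06882 >1
Stable set (-3.3333, 0).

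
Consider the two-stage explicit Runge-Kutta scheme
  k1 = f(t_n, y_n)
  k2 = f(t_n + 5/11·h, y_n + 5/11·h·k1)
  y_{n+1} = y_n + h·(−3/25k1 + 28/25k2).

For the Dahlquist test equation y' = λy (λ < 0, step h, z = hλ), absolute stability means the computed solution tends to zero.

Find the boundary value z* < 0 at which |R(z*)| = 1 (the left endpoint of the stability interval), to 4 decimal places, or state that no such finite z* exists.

z* = -1.9643.

With y'=λy (z=hλ):
  k1=λy_n ⇒ h·k1=z·y_n;  k2=λ(1+5/11z)y_n ⇒ h·k2=z(1+5/11z)y_n
  y_{n+1}/y_n = 1 − 3/25z + 28/25z(1+5/11z) = 1 + z + 28/55z²
  so R(z) = 1 + z + 28/55z².

Need |R(x)|<1, x<0.
x=-1.46: |R|=0.6252
R=1: x+28/55x²=0 ⇒ x=−55/28=-1.9643; min R=1−1/(4·28/55)=0.5089>−1
Confirm numerically:
  x=-1.530: |R|=0.66173 <1
  x=-1.313: |R|=0.56466 <1
  x=-1.282: |R|=0.55470 <1
  x=-1.259: |R|=0.54795 <1
  x=-2.351: |R|=1.46285 >1
  x=-2.319: |R|=1.41877 >1
  x=-2.154: |R|=1.20804 >1
Interval (-1.9643, 0).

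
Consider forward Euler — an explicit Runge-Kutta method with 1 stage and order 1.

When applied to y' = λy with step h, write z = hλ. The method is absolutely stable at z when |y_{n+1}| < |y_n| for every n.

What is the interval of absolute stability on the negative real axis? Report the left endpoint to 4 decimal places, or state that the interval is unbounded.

With y'=λy (z=hλ):
  order 1, 1-stage ⇒ R(z)=1+z
  (e.g. R(-0.71)=0.29000, |R|=0.29000)

Find x<0 with |R(x)|<1.
x=-0.71: |R|=0.2900
|R(-2.38)|=1.3800 |R(-0.95)|=0.0500 |R(-0.89)|=0.1100
Bisect:
  x_lo=-2.6850 |R|=1.6850  x_hi=-0.2123 |R|=0.7877
  mid=-1.44867 |R|=0.44867 →hi
  mid=-2.06683 |R|=1.06683 →lo
  mid=-1.75775 |R|=0.75775 →hi
  mid=-1.91229 |R|=0.91229 →hi
  mid=-1.98956 |R|=0.98956 →hi
  mid=-2.02820 |R|=1.02820 →lo
  mid=-2.00888 |R|=1.00888 →lo
  ...
  [-2.00013,-1.99998] ⇒ x*=-2.0000
So |R|<1 on (-2.0000, 0).

z∈(-2.0000,0).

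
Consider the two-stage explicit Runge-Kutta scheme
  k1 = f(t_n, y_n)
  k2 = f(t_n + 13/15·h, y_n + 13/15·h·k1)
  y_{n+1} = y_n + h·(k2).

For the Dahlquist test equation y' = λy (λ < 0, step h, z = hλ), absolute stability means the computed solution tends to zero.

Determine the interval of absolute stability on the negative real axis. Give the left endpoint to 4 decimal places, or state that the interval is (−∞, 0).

z∈(-1.1538,0).

Set f=λy, z=hλ:
  k1=λy_n ⇒ h·k1=z·y_n;  k2=λ(1+13/15z)y_n ⇒ h·k2=z(1+13/15z)y_n
  y_{n+1}/y_n = 1 + z(1+13/15z) = 1 + z + 13/15z²
  so R(z) = 1 + z + 13/15z².

Need |R(x)|<1, x<0.
x=-0.86: |R|=0.7810
R=1: x+13/15x²=0 ⇒ x=−15/13=-1.1538; min R=1−1/(4·13/15)=0.7115>−1
Confirm numerically:
  x=-1.040: |R|=0.89739 <1
  x=-1.039: |R|=0.89658 <1
  x=-0.783: |R|=0.74834 <1
  x=-0.579: |R|=0.71154 <1
  x=-1.574: |R|=1.57315 >1
  x=-1.199: |R|=1.04692 >1
Stable set (-1.1538, 0).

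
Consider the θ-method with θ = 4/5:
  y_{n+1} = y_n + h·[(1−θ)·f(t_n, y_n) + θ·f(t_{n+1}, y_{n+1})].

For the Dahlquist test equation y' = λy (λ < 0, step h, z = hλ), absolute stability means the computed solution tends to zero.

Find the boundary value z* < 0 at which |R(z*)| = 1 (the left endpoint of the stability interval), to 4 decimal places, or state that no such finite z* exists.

(−∞, 0) — no finite endpoint.

Test eqn y'=λy, z=hλ:
  y_{n+1} = y_n + z·[1/5·y_n + 4/5·y_{n+1}] ⇒ (1 − 4/5z)y_{n+1} = (1 + 1/5z)y_n
  Hence R(z) = (1 + 1/5z)/(1 − 4/5z).

Find x<0 with |R(x)|<1.
x=-1.4: |R|=0.3396
x=-2: |R|=0.2308
x=-10: |R|=0.1111
x=-100: |R|=0.2346
θ=4/5≥1/2 ⇒ |1+1/5x|<|1−4/5x| ∀x<0 ⇒ interval (−∞,0).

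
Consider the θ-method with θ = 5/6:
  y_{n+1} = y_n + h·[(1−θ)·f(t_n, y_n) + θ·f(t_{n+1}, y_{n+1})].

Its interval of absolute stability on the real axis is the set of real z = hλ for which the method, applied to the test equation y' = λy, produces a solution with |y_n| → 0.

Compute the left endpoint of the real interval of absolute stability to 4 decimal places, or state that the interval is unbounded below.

Test eqn y'=λy, z=hλ:
  y_{n+1} = y_n + z·[1/6·y_n + 5/6·y_{n+1}] ⇒ (1 − 5/6z)y_{n+1} = (1 + 1/6z)y_n
  R(z) = (1 + 1/6z)/(1 − 5/6z).

Need |R(x)|<1, x<0.
x=-1.33: |R|=0.3692
x=-2: |R|=0.2500
x=-10: |R|=0.0714
x=-100: |R|=0.1858
θ=5/6≥1/2 ⇒ |1+1/6x|<|1−5/6x| ∀x<0 ⇒ unbounded interval.

unbounded; (−∞, 0).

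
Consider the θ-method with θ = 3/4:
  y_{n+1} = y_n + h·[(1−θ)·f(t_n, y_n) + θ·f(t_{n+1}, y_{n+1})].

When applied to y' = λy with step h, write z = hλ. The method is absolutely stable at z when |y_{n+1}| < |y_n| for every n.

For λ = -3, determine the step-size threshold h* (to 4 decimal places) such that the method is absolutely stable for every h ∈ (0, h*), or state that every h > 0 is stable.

Test eqn y'=λy, z=hλ:
  y_{n+1} = y_n + z·[1/4·y_n + 3/4·y_{n+1}] ⇒ (1 − 3/4z)y_{n+1} = (1 + 1/4z)y_n
  Hence R(z) = (1 + 1/4z)/(1 − 3/4z).

Boundary: |R(x)|=1, x<0.
x=-0.37: |R|=0.7104
x=-2: |R|=0.2000
x=-10: |R|=0.1765
x=-100: |R|=0.3158
θ=3/4≥1/2 ⇒ |1+1/4x|<|1−3/4x| ∀x<0 ⇒ interval (−∞,0).

interval (−∞, 0). Any h>0 works for λ=-3.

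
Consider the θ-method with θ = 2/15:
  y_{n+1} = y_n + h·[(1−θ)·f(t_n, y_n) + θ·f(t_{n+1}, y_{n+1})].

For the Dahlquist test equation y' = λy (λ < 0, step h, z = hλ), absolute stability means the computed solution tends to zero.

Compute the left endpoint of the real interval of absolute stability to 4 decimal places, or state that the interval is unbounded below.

left endpoint -2.7273.

With y'=λy (z=hλ):
  y_{n+1} = y_n + z·[13/15·y_n + 2/15·y_{n+1}] ⇒ (1 − 2/15z)y_{n+1} = (1 + 13/15z)y_n
  so R(z) = (1 + 13/15z)/(1 − 2/15z).

Need |R(x)|<1, x<0.
x=-1.22: |R|=0.0493
R=−1: 1+13/15x = −1+2/15x ⇒ -11/15x=2 ⇒ x=2/(-11/15)=-2.7273
Confirm numerically:
  x=-2.413: |R|=0.82563 <1
  x=-1.576: |R|=0.30234 <1
  x=-1.120: |R|=0.02552 <1
  x=-3.156: |R|=1.22128 >1
  x=-3.151: |R|=1.21881 >1
  x=-2.880: |R|=1.08092 >1
Interval (-2.7273, 0).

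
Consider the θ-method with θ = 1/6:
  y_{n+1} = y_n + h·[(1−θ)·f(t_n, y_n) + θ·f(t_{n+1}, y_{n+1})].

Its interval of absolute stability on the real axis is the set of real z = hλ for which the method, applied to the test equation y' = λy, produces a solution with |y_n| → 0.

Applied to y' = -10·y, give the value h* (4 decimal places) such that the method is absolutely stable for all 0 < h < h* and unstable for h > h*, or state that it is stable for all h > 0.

(-3.0000,0); λ=-10 ⇒ h* = (3)/10 = 0.3000.

On y'=λy, z=hλ:
  y_{n+1} = y_n + z·[5/6·y_n + 1/6·y_{n+1}] ⇒ (1 − 1/6z)y_{n+1} = (1 + 5/6z)y_n
  Hence R(z) = (1 + 5/6z)/(1 − 1/6z).

Find x<0 with |R(x)|<1.
x=-0.74: |R|=0.3412
R=−1: 1+5/6x = −1+1/6x ⇒ -2/3x=2 ⇒ x=2/(-2/3)=-3.0000
Confirm numerically:
  x=-2.326: |R|=0.67620 <1
  x=-2.080: |R|=0.54455 <1
  x=-1.504: |R|=0.20256 <1
  x=-3.186: |R|=1.08099 >1
  x=-3.070: |R|=1.03087 >1
  x=-3.027: |R|=1.01196 >1
Stable set (-3.0000, 0).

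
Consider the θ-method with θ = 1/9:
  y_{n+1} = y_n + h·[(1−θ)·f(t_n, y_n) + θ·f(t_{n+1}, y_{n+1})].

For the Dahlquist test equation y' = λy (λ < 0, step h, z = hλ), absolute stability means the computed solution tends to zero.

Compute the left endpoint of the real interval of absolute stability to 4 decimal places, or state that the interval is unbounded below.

With y'=λy (z=hλ):
  y_{n+1} = y_n + z·[8/9·y_n + 1/9·y_{n+1}] ⇒ (1 − 1/9z)y_{n+1} = (1 + 8/9z)y_n
  so R(z) = (1 + 8/9z)/(1 − 1/9z).

Find x<0 with |R(x)|<1.
x=-1.53: |R|=0.3077
R=−1: 1+8/9x = −1+1/9x ⇒ -7/9x=2 ⇒ x=2/(-7/9)=-2.5714
Confirm numerically:
  x=-1.742: |R|=0.45950 <1
  x=-1.390: |R|=0.20404 <1
  x=-1.277: |R|=0.11832 <1
  x=-3.078: |R|=1.29359 >1
  x=-2.761: |R|=1.11283 >1
So |R|<1 on (-2.5714, 0).

left endpoint -2.5714.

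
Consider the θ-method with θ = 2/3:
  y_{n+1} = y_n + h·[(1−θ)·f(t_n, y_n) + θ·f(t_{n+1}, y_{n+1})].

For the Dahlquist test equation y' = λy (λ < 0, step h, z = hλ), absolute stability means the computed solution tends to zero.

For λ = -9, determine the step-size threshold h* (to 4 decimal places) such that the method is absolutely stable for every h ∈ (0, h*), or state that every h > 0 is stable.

Set f=λy, z=hλ:
  y_{n+1} = y_n + z·[1/3·y_n + 2/3·y_{n+1}] ⇒ (1 − 2/3z)y_{n+1} = (1 + 1/3z)y_n
  so R(z) = (1 + 1/3z)/(1 − 2/3z).

Need |R(x)|<1, x<0.
x=-0.31: |R|=0.7431
x=-2: |R|=0.1429
x=-10: |R|=0.3043
x=-100: |R|=0.4778
θ=2/3≥1/2 ⇒ |1+1/3x|<|1−2/3x| ∀x<0 ⇒ interval (−∞,0).

(−∞, 0) — no finite endpoint. Any h>0 works for λ=-9.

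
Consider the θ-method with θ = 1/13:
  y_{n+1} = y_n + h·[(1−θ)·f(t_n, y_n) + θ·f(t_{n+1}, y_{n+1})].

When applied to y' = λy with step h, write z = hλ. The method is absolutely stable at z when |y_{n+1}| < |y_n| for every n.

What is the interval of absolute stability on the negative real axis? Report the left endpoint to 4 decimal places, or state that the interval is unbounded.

z∈(-2.3636,0).

Test eqn y'=λy, z=hλ:
  y_{n+1} = y_n + z·[12/13·y_n + 1/13·y_{n+1}] ⇒ (1 − 1/13z)y_{n+1} = (1 + 12/13z)y_n
  R(z) = (1 + 12/13z)/(1 − 1/13z).

Boundary: |R(x)|=1, x<0.
x=-0.71: |R|=0.3268
R=−1: 1+12/13x = −1+1/13x ⇒ -11/13x=2 ⇒ x=2/(-11/13)=-2.3636
Confirm numerically:
  x=-2.226: |R|=0.90056 <1
  x=-1.745: |R|=0.53849 <1
  x=-1.675: |R|=0.48382 <1
  x=-2.641: |R|=1.19506 >1
  x=-2.590: |R|=1.15972 >1
Interval (-2.3636, 0).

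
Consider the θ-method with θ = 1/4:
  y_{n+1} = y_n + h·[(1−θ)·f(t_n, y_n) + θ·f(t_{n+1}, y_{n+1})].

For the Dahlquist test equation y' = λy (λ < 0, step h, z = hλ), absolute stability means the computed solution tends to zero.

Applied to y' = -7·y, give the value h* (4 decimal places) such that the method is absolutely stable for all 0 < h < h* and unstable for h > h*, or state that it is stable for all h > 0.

(-4.0000,0); λ=-7 ⇒ h* = (4)/7 = 0.5714.

With y'=λy (z=hλ):
  y_{n+1} = y_n + z·[3/4·y_n + 1/4·y_{n+1}] ⇒ (1 − 1/4z)y_{n+1} = (1 + 3/4z)y_n
  ⇒ R(z) = (1 + 3/4z)/(1 − 1/4z).

Need |R(x)|<1, x<0.
x=-1.5: |R|=0.0909
R=−1: 1+3/4x = −1+1/4x ⇒ -1/2x=2 ⇒ x=2/(-1/2)=-4.0000
Confirm numerically:
  x=-3.748: |R|=0.93495 <1
  x=-2.831: |R|=0.65774 <1
  x=-2.817: |R|=0.65293 <1
  x=-2.294: |R|=0.45790 <1
  x=-4.356: |R|=1.08521 >1
  x=-4.222: |R|=1.05400 >1
  x=-4.192: |R|=1.04688 >1
So |R|<1 on (-4.0000, 0).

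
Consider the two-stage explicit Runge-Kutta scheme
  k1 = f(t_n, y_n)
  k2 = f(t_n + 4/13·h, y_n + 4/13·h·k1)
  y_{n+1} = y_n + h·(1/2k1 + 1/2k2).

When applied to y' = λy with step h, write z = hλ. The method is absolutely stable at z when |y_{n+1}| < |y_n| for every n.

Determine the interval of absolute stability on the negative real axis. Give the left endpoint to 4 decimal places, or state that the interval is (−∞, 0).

(-6.5000, 0).

With y'=λy (z=hλ):
  k1=λy_n ⇒ h·k1=z·y_n;  k2=λ(1+4/13z)y_n ⇒ h·k2=z(1+4/13z)y_n
  y_{n+1}/y_n = 1 + 1/2z + 1/2z(1+4/13z) = 1 + z + 2/13z²
  ⇒ R(z) = 1 + z + 2/13z².

Boundary: |R(x)|=1, x<0.
x=-0.41: |R|=0.6159
R=1: x+2/13x²=0 ⇒ x=−13/2=-6.5000; min R=1−1/(4·2/13)=-0.6250>−1
Confirm numerically:
  x=-4.823: |R|=0.24433 <1
  x=-4.611: |R|=0.34003 <1
  x=-3.745: |R|=0.58730 <1
  x=-2.877: |R|=0.60360 <1
  x=-6.841: |R|=1.35889 >1
  x=-6.799: |R|=1.31275 >1
  x=-6.543: |R|=1.04328 >1
Stable set (-6.5000, 0).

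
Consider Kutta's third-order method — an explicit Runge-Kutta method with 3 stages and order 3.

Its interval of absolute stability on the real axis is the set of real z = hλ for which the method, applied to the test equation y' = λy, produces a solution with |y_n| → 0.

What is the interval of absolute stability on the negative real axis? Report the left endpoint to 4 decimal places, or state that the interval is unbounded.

Test eqn y'=λy, z=hλ:
  order 3, 3-stage ⇒ R(z)=1+z+z^2/2+z^3/6
  (e.g. R(-0.35)=0.70410, |R|=0.70410)

Solve |R(x)|<1 on ℝ⁻.
x=-0.35: |R|=0.7041
|R(-2.69)|=1.3161 |R(-0.68)|=0.4988 |R(-0.56)|=0.5675
Bisect:
  x_lo=-3.1652 |R|=2.4411  x_hi=-0.1670 |R|=0.8462
  mid=-1.66612 |R|=0.04899 →hi
  mid=-2.41568 |R|=0.84737 →hi
  mid=-2.79045 |R|=1.51851 →lo
  mid=-2.60306 |R|=1.15479 →lo
  mid=-2.50937 |R|=0.99446 →hi
  mid=-2.55622 |R|=1.07292 →lo
  mid=-2.53279 |R|=1.03327 →lo
  mid=-2.52108 |R|=1.01376 →lo
  mid=-2.51523 |R|=1.00408 →lo
  ...
  [-2.51285,-2.51266] ⇒ x*=-2.5127
Stable set (-2.5127, 0).

z∈(-2.5127,0).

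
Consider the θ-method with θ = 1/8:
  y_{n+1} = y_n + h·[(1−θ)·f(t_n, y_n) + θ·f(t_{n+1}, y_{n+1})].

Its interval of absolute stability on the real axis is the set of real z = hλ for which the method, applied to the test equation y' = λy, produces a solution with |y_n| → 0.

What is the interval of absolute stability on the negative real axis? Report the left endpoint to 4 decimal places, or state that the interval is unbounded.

On y'=λy, z=hλ:
  y_{n+1} = y_n + z·[7/8·y_n + 1/8·y_{n+1}] ⇒ (1 − 1/8z)y_{n+1} = (1 + 7/8z)y_n
  so R(z) = (1 + 7/8z)/(1 − 1/8z).

Boundary: |R(x)|=1, x<0.
x=-1.11: |R|=0.0252
R=−1: 1+7/8x = −1+1/8x ⇒ -3/4x=2 ⇒ x=2/(-3/4)=-2.6667
Confirm numerically:
  x=-2.222: |R|=0.73899 <1
  x=-2.031: |R|=0.61978 <1
  x=-1.783: |R|=0.45804 <1
  x=-1.300: |R|=0.11828 <1
  x=-3.265: |R|=1.31869 >1
  x=-3.256: |R|=1.31414 >1
  x=-3.220: |R|=1.29590 >1
Stable set (-2.6667, 0).

z∈(-2.6667,0).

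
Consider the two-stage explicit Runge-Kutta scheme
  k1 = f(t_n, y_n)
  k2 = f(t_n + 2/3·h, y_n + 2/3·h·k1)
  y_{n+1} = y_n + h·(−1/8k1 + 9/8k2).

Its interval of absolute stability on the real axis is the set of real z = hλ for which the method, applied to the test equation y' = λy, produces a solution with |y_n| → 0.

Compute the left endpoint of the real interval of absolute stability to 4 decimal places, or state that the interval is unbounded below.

z* = -1.3333.

Set f=λy, z=hλ:
  k1=λy_n ⇒ h·k1=z·y_n;  k2=λ(1+2/3z)y_n ⇒ h·k2=z(1+2/3z)y_n
  y_{n+1}/y_n = 1 − 1/8z + 9/8z(1+2/3z) = 1 + z + 3/4z²
  Hence R(z) = 1 + z + 3/4z².

Need |R(x)|<1, x<0.
x=-1.31: |R|=0.9771
R=1: x+3/4x²=0 ⇒ x=−4/3=-1.3333; min R=1−1/(4·3/4)=0.6667>−1
Confirm numerically:
  x=-1.205: |R|=0.88402 <1
  x=-1.067: |R|=0.78687 <1
  x=-0.789: |R|=0.67789 <1
  x=-1.850: |R|=1.71688 >1
  x=-1.717: |R|=1.49407 >1
  x=-1.424: |R|=1.09683 >1
Interval (-1.3333, 0).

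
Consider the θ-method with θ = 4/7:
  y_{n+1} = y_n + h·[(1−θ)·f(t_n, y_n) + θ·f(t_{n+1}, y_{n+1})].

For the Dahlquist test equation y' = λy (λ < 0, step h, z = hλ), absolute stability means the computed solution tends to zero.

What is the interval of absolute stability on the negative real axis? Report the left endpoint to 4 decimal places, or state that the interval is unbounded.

With y'=λy (z=hλ):
  y_{n+1} = y_n + z·[3/7·y_n + 4/7·y_{n+1}] ⇒ (1 − 4/7z)y_{n+1} = (1 + 3/7z)y_n
  R(z) = (1 + 3/7z)/(1 − 4/7z).

Find x<0 with |R(x)|<1.
x=-1.66: |R|=0.1481
x=-2: |R|=0.0667
x=-10: |R|=0.4894
x=-100: |R|=0.7199
θ=4/7≥1/2 ⇒ |1+3/7x|<|1−4/7x| ∀x<0 ⇒ stable on all of ℝ⁻.

unbounded; (−∞, 0).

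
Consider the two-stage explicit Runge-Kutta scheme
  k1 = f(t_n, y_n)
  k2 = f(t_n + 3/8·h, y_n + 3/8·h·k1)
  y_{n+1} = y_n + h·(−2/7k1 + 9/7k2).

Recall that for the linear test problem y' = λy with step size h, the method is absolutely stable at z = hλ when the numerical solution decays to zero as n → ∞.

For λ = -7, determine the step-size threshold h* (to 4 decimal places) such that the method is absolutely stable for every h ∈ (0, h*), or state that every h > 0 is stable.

(-2.0741,0); λ=-7 ⇒ h* = (56/27)/7 = 0.2963.

With y'=λy (z=hλ):
  k1=λy_n ⇒ h·k1=z·y_n;  k2=λ(1+3/8z)y_n ⇒ h·k2=z(1+3/8z)y_n
  y_{n+1}/y_n = 1 − 2/7z + 9/7z(1+3/8z) = 1 + z + 27/56z²
  ⇒ R(z) = 1 + z + 27/56z².

Boundary: |R(x)|=1, x<0.
x=-1.29: |R|=0.5123
R=1: x+27/56x²=0 ⇒ x=−56/27=-2.0741; min R=1−1/(4·27/56)=0.4815>−1
Confirm numerically:
  x=-1.857: |R|=0.80565 <1
  x=-1.802: |R|=0.76362 <1
  x=-1.379: |R|=0.53786 <1
  x=-2.535: |R|=1.56336 >1
  x=-2.504: |R|=1.51904 >1
  x=-2.107: |R|=1.03345 >1
Stable set (-2.0741, 0).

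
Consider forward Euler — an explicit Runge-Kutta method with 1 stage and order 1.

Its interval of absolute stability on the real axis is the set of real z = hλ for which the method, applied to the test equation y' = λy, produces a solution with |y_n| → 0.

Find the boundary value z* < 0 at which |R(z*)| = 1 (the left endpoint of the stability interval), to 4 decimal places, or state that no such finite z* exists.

left endpoint -2.0000.

On y'=λy, z=hλ:
  order 1, 1-stage ⇒ R(z)=1+z
  (e.g. R(-1.36)=-0.36000, |R|=0.36000)

Solve |R(x)|<1 on ℝ⁻.
x=-1.36: |R|=0.3600
|R(-2.35)|=1.3500 |R(-1.78)|=0.7800 |R(-0.58)|=0.4200
Bisect:
  x_lo=-2.3881 |R|=1.3881  x_hi=-0.0819 |R|=0.9181
  mid=-1.23501 |R|=0.23501 →hi
  mid=-1.81155 |R|=0.81155 →hi
  mid=-2.09982 |R|=1.09982 →lo
  mid=-1.95569 |R|=0.95569 →hi
  mid=-2.02775 |R|=1.02775 →lo
  mid=-1.99172 |R|=0.99172 →hi
  mid=-2.00974 |R|=1.00974 →lo
  mid=-2.00073 |R|=1.00073 →lo
  ...
  [-2.00002,-1.99988] ⇒ x*=-2.0000
Stable set (-2.0000, 0).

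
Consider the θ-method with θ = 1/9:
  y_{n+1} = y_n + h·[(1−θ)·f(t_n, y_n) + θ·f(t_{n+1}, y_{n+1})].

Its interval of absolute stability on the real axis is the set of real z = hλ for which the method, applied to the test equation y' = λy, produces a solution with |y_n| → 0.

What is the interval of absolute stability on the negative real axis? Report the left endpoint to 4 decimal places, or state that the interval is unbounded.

(-2.5714, 0).

Set f=λy, z=hλ:
  y_{n+1} = y_n + z·[8/9·y_n + 1/9·y_{n+1}] ⇒ (1 − 1/9z)y_{n+1} = (1 + 8/9z)y_n
  R(z) = (1 + 8/9z)/(1 − 1/9z).

Find x<0 with |R(x)|<1.
x=-1.23: |R|=0.0821
R=−1: 1+8/9x = −1+1/9x ⇒ -7/9x=2 ⇒ x=2/(-7/9)=-2.5714
Confirm numerically:
  x=-2.078: |R|=0.68821 <1
  x=-1.848: |R|=0.53319 <1
  x=-1.416: |R|=0.22350 <1
  x=-1.094: |R|=0.02457 <1
  x=-2.958: |R|=1.22629 >1
  x=-2.742: |R|=1.10169 >1
Stable set (-2.5714, 0).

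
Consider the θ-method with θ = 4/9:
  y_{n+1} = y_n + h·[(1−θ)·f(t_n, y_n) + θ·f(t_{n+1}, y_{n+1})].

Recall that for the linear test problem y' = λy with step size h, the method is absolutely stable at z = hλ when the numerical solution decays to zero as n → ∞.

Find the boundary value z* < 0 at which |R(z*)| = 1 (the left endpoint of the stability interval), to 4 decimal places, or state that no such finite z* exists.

left endpoint -18.0000.

With y'=λy (z=hλ):
  y_{n+1} = y_n + z·[5/9·y_n + 4/9·y_{n+1}] ⇒ (1 − 4/9z)y_{n+1} = (1 + 5/9z)y_n
  ⇒ R(z) = (1 + 5/9z)/(1 − 4/9z).

Boundary: |R(x)|=1, x<0.
x=-1.66: |R|=0.0448
R=−1: 1+5/9x = −1+4/9x ⇒ -1/9x=2 ⇒ x=2/(-1/9)=-18.0000
Confirm numerically:
  x=-17.514: |R|=0.99385 <1
  x=-17.428: |R|=0.99273 <1
  x=-16.217: |R|=0.97586 <1
  x=-15.198: |R|=0.95985 <1
  x=-18.418: |R|=1.00506 >1
  x=-18.272: |R|=1.00331 >1
  x=-18.022: |R|=1.00027 >1
Stable set (-18.0000, 0).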